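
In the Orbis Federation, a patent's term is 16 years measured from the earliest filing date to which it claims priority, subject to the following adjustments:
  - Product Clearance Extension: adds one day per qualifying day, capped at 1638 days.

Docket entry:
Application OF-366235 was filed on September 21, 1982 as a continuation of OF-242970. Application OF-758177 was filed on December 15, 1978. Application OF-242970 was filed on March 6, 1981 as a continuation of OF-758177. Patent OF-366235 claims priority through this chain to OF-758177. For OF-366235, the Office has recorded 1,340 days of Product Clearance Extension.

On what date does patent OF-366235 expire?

August 16, 1998

Earliest priority filing: 15 December 1978.
Base term: 15 December 1978 + 16 years → 15 December 1994.
Product Clearance Extension: 1340 days (within the 1638-day cap) → +1340 days → 16 August 1998.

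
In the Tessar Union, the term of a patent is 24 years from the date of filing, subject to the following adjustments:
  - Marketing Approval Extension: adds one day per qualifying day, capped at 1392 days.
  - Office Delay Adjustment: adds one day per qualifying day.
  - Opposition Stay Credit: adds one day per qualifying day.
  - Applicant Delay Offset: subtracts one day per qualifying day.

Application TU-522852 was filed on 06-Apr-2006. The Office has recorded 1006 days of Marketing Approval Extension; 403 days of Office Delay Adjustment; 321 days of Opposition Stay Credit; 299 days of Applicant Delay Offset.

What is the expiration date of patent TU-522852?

Base term: filing date + 24 years → 6 April 2030.
Marketing Approval Extension: 1006 days (within the 1392-day cap) → +1006 days → 6 January 2033.
Office Delay Adjustment: +403 days → 13 February 2034.
Opposition Stay Credit: +321 days → 31 December 2034.
Applicant Delay Offset: −299 days → 7 March 2034.

2034-03-07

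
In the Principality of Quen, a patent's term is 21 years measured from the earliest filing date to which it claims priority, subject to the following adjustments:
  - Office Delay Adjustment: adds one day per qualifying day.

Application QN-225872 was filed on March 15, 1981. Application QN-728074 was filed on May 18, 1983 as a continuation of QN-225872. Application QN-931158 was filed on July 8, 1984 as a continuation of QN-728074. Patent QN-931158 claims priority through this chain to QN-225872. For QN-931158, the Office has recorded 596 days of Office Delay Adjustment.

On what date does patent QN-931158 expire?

Earliest priority filing: 15 March 1981.
Base term: 15 March 1981 + 21 years → 15 March 2002.
Office Delay Adjustment: +596 days → 1 November 2003.

2003-11-01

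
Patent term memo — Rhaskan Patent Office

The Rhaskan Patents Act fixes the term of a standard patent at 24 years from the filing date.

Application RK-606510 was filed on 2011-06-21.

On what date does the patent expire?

2035-06-21

Filing date + 24 years → 21 June 2035.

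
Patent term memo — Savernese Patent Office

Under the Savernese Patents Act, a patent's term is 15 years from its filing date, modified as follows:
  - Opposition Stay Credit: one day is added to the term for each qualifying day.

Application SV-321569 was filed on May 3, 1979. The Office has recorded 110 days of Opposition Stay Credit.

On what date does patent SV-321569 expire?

Base term: filing date + 15 years → 3 May 1994.
Opposition Stay Credit: +110 days → 21 August 1994.

1994-08-21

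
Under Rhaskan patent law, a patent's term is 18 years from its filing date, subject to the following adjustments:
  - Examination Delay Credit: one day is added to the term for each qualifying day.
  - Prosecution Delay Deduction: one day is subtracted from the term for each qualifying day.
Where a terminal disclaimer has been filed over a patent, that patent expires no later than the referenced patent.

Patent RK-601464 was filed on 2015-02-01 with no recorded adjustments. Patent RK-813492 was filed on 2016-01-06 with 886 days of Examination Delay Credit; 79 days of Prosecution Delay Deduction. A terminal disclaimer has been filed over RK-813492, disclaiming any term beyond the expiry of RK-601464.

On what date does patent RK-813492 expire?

2033-02-01

Natural term of RK-813492:
  Base: filing + 18 years → 6 January 2034.
  Examination Delay Credit: +886 days → 10 June 2036.
  Prosecution Delay Deduction: −79 days → 23 March 2036.
Expiry of referenced patent RK-601464:
  Base: filing + 18 years → 1 February 2033.
Terminal disclaimer: RK-813492 expires on the earlier of 23 March 2036 and 1 February 2033.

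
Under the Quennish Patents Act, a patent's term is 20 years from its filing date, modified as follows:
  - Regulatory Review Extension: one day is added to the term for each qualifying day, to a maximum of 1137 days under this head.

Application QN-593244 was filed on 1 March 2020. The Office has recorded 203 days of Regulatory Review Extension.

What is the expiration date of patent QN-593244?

Base term: filing date + 20 years → 1 March 2040.
Regulatory Review Extension: 203 days (within the 1137-day cap) → +203 days → 20 September 2040.

September 20, 2040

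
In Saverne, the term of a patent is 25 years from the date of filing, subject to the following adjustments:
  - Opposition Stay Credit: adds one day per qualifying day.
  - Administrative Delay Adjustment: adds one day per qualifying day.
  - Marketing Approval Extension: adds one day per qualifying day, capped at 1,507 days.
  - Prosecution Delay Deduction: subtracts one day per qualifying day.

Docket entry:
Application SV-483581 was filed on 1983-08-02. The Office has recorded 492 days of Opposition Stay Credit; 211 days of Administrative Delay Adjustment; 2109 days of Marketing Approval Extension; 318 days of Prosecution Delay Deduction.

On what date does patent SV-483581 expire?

October 7, 2013

Base term: filing date + 25 years → 2 August 2008.
Opposition Stay Credit: +492 days → 7 December 2009.
Administrative Delay Adjustment: +211 days → 6 July 2010.
Marketing Approval Extension: 2109 days claimed exceeds the 1507-day cap, so +1507 days → 21 August 2014.
Prosecution Delay Deduction: −318 days → 7 October 2013.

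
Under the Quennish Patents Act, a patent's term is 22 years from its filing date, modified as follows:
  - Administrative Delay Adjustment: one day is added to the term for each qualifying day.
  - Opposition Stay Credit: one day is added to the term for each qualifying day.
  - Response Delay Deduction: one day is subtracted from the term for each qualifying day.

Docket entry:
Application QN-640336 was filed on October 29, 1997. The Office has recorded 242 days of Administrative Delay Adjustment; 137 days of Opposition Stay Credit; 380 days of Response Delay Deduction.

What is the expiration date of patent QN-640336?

2019-10-28

Base term: filing date + 22 years → 29 October 2019.
Administrative Delay Adjustment: +242 days → 27 June 2020.
Opposition Stay Credit: +137 days → 11 November 2020.
Response Delay Deduction: −380 days → 28 October 2019.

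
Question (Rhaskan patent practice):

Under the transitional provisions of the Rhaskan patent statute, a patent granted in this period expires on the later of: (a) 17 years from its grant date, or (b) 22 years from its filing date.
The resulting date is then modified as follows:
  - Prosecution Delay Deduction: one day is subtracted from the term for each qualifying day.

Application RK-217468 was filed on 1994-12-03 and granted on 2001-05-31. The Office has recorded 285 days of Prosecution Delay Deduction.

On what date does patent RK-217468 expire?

(a) grant + 17 years → 31 May 2018.
(b) filing + 22 years → 3 December 2016.
Later of the two: 31 May 2018.
Prosecution Delay Deduction: −285 days → 19 August 2017.

August 19, 2017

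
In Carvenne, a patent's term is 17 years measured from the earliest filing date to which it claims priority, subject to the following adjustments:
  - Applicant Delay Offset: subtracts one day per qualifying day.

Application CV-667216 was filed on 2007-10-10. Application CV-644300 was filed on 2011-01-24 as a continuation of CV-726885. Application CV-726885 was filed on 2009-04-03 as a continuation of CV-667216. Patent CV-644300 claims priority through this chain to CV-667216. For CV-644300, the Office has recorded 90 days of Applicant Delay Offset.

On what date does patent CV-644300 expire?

July 12, 2024

Earliest priority filing: 10 October 2007.
Base term: 10 October 2007 + 17 years → 10 October 2024.
Applicant Delay Offset: −90 days → 12 July 2024.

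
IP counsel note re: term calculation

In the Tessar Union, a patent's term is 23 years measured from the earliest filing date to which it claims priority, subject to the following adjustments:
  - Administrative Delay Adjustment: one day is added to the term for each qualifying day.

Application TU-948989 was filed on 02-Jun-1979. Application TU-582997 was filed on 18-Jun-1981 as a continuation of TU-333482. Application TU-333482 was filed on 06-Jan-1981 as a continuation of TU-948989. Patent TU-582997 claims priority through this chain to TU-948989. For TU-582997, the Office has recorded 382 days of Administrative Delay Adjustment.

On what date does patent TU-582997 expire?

Earliest priority filing: 2 June 1979.
Base term: 2 June 1979 + 23 years → 2 June 2002.
Administrative Delay Adjustment: +382 days → 19 June 2003.

June 19, 2003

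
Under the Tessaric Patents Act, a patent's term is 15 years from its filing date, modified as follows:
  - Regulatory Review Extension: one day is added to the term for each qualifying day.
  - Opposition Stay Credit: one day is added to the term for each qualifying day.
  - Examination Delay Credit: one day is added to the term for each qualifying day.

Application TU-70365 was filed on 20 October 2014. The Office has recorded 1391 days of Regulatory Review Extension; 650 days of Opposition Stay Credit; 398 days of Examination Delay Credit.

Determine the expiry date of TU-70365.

2036-06-24

Base term: filing date + 15 years → 20 October 2029.
Regulatory Review Extension: +1391 days → 11 August 2033.
Opposition Stay Credit: +650 days → 23 May 2035.
Examination Delay Credit: +398 days → 24 June 2036.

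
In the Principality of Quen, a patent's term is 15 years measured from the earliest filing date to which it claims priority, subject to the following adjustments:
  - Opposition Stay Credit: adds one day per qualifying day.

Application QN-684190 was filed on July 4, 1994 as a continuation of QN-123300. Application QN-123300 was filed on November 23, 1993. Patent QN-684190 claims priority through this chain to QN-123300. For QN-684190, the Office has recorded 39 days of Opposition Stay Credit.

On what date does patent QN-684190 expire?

2009-01-01

Earliest priority filing: 23 November 1993.
Base term: 23 November 1993 + 15 years → 23 November 2008.
Opposition Stay Credit: +39 days → 1 January 2009.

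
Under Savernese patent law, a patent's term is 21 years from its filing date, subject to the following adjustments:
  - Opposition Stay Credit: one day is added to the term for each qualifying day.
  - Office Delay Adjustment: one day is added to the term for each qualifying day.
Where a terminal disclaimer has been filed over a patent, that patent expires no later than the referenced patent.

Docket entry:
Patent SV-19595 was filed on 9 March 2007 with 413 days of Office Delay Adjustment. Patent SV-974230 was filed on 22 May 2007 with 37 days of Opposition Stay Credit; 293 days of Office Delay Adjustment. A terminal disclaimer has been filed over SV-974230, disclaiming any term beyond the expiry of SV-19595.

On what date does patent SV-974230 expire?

Natural term of SV-974230:
  Base: filing + 21 years → 22 May 2028.
  Opposition Stay Credit: +37 days → 28 June 2028.
  Office Delay Adjustment: +293 days → 17 April 2029.
Expiry of referenced patent SV-19595:
  Base: filing + 21 years → 9 March 2028.
  Office Delay Adjustment: +413 days → 26 April 2029.
Terminal disclaimer: SV-974230 expires on the earlier of 17 April 2029 and 26 April 2029.

April 17, 2029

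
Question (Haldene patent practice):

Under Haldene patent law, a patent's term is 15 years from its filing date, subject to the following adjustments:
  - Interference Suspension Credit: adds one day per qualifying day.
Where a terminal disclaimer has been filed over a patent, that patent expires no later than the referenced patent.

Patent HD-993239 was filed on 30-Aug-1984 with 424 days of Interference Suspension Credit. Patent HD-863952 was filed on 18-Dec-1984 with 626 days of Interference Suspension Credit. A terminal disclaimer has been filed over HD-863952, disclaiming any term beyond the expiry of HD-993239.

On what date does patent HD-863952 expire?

2000-10-27

Natural term of HD-863952:
  Base: filing + 15 years → 18 December 1999.
  Interference Suspension Credit: +626 days → 4 September 2001.
Expiry of referenced patent HD-993239:
  Base: filing + 15 years → 30 August 1999.
  Interference Suspension Credit: +424 days → 27 October 2000.
Terminal disclaimer: HD-863952 expires on the earlier of 4 September 2001 and 27 October 2000.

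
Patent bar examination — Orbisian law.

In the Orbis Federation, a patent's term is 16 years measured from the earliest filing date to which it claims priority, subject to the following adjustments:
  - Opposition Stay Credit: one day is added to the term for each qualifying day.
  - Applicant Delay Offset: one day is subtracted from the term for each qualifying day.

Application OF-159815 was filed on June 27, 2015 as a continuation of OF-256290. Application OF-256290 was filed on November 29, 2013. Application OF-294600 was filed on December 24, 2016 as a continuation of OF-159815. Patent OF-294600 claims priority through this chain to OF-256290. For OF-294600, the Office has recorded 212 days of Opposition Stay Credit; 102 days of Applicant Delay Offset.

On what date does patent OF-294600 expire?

March 19, 2030

Earliest priority filing: 29 November 2013.
Base term: 29 November 2013 + 16 years → 29 November 2029.
Opposition Stay Credit: +212 days → 29 June 2030.
Applicant Delay Offset: −102 days → 19 March 2030.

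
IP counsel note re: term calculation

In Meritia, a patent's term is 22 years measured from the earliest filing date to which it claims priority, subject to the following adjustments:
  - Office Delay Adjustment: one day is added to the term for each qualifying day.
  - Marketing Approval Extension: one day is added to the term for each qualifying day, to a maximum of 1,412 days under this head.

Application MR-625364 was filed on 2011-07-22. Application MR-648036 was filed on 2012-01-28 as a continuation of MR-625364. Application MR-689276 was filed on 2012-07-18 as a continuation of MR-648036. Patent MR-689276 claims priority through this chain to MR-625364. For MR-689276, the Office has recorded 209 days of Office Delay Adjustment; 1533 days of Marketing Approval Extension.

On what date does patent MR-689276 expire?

Earliest priority filing: 22 July 2011.
Base term: 22 July 2011 + 22 years → 22 July 2033.
Office Delay Adjustment: +209 days → 16 February 2034.
Marketing Approval Extension: 1533 days claimed exceeds the 1412-day cap, so +1412 days → 29 December 2037.

2037-12-29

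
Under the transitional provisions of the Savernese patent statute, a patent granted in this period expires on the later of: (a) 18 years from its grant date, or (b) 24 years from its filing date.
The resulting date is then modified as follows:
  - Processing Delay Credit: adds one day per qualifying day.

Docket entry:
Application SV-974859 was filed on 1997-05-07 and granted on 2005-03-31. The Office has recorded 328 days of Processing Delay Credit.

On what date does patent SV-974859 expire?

February 22, 2024

(a) grant + 18 years → 31 March 2023.
(b) filing + 24 years → 7 May 2021.
Later of the two: 31 March 2023.
Processing Delay Credit: +328 days → 22 February 2024.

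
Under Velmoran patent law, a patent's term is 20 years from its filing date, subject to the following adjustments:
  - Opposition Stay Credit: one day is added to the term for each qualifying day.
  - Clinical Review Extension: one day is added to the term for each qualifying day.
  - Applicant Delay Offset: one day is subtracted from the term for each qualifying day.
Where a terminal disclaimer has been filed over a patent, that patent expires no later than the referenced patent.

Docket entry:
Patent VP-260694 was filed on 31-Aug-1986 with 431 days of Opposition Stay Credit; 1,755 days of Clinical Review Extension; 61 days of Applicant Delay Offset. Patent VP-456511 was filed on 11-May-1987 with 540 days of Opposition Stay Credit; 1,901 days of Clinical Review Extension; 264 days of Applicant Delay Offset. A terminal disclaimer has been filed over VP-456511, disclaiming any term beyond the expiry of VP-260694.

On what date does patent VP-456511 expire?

June 25, 2012

Natural term of VP-456511:
  Base: filing + 20 years → 11 May 2007.
  Opposition Stay Credit: +540 days → 1 November 2008.
  Clinical Review Extension: +1901 days → 15 January 2014.
  Applicant Delay Offset: −264 days → 26 April 2013.
Expiry of referenced patent VP-260694:
  Base: filing + 20 years → 31 August 2006.
  Opposition Stay Credit: +431 days → 5 November 2007.
  Clinical Review Extension: +1755 days → 25 August 2012.
  Applicant Delay Offset: −61 days → 25 June 2012.
Terminal disclaimer: VP-456511 expires on the earlier of 26 April 2013 and 25 June 2012.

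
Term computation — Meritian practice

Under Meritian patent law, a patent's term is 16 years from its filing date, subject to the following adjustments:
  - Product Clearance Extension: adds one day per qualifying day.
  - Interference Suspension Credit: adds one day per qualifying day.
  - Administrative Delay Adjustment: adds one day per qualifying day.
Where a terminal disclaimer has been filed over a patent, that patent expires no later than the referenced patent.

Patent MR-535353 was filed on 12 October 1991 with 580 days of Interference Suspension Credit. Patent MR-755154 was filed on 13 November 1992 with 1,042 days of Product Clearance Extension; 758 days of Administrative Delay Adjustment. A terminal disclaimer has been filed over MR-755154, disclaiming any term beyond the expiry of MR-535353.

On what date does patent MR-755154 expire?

Natural term of MR-755154:
  Base: filing + 16 years → 13 November 2008.
  Product Clearance Extension: +1042 days → 21 September 2011.
  Administrative Delay Adjustment: +758 days → 18 October 2013.
Expiry of referenced patent MR-535353:
  Base: filing + 16 years → 12 October 2007.
  Interference Suspension Credit: +580 days → 14 May 2009.
Terminal disclaimer: MR-755154 expires on the earlier of 18 October 2013 and 14 May 2009.

2009-05-14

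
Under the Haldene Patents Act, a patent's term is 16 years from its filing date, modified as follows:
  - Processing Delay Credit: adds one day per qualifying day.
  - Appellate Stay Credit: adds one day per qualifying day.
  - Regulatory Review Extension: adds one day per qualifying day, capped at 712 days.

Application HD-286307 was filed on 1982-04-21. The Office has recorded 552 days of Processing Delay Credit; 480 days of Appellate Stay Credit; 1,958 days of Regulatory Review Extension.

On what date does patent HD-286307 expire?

Base term: filing date + 16 years → 21 April 1998.
Processing Delay Credit: +552 days → 25 October 1999.
Appellate Stay Credit: +480 days → 16 February 2001.
Regulatory Review Extension: 1958 days claimed exceeds the 712-day cap, so +712 days → 29 January 2003.

2003-01-29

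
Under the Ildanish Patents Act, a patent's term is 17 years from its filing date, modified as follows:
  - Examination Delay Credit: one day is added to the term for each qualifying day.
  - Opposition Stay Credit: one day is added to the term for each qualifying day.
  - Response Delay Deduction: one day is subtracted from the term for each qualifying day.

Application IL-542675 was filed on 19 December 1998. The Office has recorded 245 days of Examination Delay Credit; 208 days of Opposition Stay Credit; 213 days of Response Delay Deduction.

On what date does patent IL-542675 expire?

Base term: filing date + 17 years → 19 December 2015.
Examination Delay Credit: +245 days → 20 August 2016.
Opposition Stay Credit: +208 days → 16 March 2017.
Response Delay Deduction: −213 days → 15 August 2016.

August 15, 2016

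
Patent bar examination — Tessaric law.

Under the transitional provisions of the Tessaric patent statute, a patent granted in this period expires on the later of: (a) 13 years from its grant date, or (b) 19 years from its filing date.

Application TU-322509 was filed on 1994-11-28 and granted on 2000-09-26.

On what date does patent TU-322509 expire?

(a) grant + 13 years → 26 September 2013.
(b) filing + 19 years → 28 November 2013.
Later of the two: 28 November 2013.

November 28, 2013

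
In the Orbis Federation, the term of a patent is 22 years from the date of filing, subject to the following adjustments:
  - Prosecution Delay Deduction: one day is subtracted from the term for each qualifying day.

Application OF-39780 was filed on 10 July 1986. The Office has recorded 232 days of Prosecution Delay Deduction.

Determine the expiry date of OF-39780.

Base term: filing date + 22 years → 10 July 2008.
Prosecution Delay Deduction: −232 days → 21 November 2007.

2007-11-21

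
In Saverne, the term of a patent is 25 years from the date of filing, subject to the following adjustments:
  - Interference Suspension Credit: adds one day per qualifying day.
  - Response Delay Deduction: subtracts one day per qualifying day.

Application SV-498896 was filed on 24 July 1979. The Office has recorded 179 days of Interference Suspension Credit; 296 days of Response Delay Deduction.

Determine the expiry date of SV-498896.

Base term: filing date + 25 years → 24 July 2004.
Interference Suspension Credit: +179 days → 19 January 2005.
Response Delay Deduction: −296 days → 29 March 2004.

2004-03-29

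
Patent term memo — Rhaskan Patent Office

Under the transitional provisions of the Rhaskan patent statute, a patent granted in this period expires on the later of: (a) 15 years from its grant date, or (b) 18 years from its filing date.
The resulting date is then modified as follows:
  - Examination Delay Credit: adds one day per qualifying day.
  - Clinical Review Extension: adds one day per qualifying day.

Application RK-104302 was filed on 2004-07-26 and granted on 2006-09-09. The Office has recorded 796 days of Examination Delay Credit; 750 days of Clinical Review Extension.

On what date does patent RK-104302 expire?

2026-10-19

(a) grant + 15 years → 9 September 2021.
(b) filing + 18 years → 26 July 2022.
Later of the two: 26 July 2022.
Examination Delay Credit: +796 days → 29 September 2024.
Clinical Review Extension: +750 days → 19 October 2026.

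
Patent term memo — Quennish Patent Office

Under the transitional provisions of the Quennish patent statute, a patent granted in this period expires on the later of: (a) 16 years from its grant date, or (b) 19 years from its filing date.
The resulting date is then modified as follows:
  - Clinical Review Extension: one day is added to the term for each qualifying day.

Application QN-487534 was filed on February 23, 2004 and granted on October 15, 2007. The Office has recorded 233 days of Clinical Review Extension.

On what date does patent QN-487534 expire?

(a) grant + 16 years → 15 October 2023.
(b) filing + 19 years → 23 February 2023.
Later of the two: 15 October 2023.
Clinical Review Extension: +233 days → 4 June 2024.

2024-06-04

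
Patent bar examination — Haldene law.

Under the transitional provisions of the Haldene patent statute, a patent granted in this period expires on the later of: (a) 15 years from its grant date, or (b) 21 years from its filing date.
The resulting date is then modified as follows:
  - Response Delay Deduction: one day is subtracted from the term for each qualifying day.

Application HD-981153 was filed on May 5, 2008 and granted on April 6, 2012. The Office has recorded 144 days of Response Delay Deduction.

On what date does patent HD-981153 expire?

December 12, 2028

(a) grant + 15 years → 6 April 2027.
(b) filing + 21 years → 5 May 2029.
Later of the two: 5 May 2029.
Response Delay Deduction: −144 days → 12 December 2028.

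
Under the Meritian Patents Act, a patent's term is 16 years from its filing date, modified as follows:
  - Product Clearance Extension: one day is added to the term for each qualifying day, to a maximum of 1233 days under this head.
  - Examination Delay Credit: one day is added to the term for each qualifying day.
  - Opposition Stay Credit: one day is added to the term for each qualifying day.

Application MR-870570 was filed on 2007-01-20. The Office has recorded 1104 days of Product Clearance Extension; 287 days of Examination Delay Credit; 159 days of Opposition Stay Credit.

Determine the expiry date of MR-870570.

Base term: filing date + 16 years → 20 January 2023.
Product Clearance Extension: 1104 days (within the 1233-day cap) → +1104 days → 28 January 2026.
Examination Delay Credit: +287 days → 11 November 2026.
Opposition Stay Credit: +159 days → 19 April 2027.

April 19, 2027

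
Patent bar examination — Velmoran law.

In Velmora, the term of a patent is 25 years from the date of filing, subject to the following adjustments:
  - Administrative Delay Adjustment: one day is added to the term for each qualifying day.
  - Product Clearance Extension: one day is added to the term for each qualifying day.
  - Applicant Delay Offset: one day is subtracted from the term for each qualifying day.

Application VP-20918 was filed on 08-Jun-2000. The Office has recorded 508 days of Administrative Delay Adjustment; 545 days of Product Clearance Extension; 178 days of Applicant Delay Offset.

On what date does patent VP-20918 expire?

October 31, 2027

Base term: filing date + 25 years → 8 June 2025.
Administrative Delay Adjustment: +508 days → 29 October 2026.
Product Clearance Extension: +545 days → 26 April 2028.
Applicant Delay Offset: −178 days → 31 October 2027.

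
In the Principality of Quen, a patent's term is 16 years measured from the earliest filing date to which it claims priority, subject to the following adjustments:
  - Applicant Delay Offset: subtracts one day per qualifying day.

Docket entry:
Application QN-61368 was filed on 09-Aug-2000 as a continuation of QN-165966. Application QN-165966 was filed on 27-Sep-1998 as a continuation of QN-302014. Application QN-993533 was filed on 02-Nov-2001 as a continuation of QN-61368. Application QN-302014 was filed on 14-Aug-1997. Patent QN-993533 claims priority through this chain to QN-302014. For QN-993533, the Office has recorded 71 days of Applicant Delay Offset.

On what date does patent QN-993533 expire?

June 4, 2013

Earliest priority filing: 14 August 1997.
Base term: 14 August 1997 + 16 years → 14 August 2013.
Applicant Delay Offset: −71 days → 4 June 2013.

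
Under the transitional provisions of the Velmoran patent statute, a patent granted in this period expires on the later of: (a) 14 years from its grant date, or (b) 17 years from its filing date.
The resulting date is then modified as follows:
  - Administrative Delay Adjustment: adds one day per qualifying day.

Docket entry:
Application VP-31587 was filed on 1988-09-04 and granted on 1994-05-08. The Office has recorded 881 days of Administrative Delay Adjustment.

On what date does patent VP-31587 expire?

2010-10-06

(a) grant + 14 years → 8 May 2008.
(b) filing + 17 years → 4 September 2005.
Later of the two: 8 May 2008.
Administrative Delay Adjustment: +881 days → 6 October 2010.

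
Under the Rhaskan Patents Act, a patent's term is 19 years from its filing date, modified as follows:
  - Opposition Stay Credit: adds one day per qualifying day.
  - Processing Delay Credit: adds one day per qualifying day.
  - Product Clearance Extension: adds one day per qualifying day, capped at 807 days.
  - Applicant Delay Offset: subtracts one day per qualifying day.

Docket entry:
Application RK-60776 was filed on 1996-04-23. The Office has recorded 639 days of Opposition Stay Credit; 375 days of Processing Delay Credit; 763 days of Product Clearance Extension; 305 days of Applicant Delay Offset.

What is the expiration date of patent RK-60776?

Base term: filing date + 19 years → 23 April 2015.
Opposition Stay Credit: +639 days → 21 January 2017.
Processing Delay Credit: +375 days → 31 January 2018.
Product Clearance Extension: 763 days (within the 807-day cap) → +763 days → 4 March 2020.
Applicant Delay Offset: −305 days → 4 May 2019.

2019-05-04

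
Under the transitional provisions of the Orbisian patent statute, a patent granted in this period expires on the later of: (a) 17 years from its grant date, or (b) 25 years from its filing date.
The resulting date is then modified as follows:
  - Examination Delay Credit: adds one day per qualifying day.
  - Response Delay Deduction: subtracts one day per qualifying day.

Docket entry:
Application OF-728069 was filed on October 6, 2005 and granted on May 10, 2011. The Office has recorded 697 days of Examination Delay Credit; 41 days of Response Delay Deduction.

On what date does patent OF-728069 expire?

(a) grant + 17 years → 10 May 2028.
(b) filing + 25 years → 6 October 2030.
Later of the two: 6 October 2030.
Examination Delay Credit: +697 days → 2 September 2032.
Response Delay Deduction: −41 days → 23 July 2032.

2032-07-23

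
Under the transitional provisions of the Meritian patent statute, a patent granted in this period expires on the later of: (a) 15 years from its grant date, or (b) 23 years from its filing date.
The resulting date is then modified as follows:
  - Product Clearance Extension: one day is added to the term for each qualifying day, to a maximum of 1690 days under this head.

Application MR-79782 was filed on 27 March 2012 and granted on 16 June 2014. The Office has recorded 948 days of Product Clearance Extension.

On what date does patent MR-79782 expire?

(a) grant + 15 years → 16 June 2029.
(b) filing + 23 years → 27 March 2035.
Later of the two: 27 March 2035.
Product Clearance Extension: 948 days (within the 1690-day cap) → +948 days → 30 October 2037.

2037-10-30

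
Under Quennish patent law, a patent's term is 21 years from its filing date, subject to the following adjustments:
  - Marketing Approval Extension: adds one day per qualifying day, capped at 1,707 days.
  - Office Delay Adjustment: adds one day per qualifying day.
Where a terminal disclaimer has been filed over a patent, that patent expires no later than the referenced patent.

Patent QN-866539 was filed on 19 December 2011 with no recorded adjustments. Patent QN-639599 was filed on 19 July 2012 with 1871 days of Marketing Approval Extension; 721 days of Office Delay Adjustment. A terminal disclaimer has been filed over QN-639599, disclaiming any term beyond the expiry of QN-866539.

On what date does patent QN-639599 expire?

December 19, 2032

Natural term of QN-639599:
  Base: filing + 21 years → 19 July 2033.
  Marketing Approval Extension: 1871 days claimed exceeds the 1707-day cap, so +1707 days → 22 March 2038.
  Office Delay Adjustment: +721 days → 12 March 2040.
Expiry of referenced patent QN-866539:
  Base: filing + 21 years → 19 December 2032.
Terminal disclaimer: QN-639599 expires on the earlier of 12 March 2040 and 19 December 2032.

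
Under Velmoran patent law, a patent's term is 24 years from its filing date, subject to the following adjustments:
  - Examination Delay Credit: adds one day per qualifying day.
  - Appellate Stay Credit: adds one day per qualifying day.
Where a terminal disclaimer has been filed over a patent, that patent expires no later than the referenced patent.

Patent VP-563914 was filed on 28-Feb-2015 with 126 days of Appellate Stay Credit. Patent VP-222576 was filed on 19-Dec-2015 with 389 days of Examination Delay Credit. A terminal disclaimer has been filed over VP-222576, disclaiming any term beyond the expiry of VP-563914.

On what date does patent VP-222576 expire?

Natural term of VP-222576:
  Base: filing + 24 years → 19 December 2039.
  Examination Delay Credit: +389 days → 11 January 2041.
Expiry of referenced patent VP-563914:
  Base: filing + 24 years → 28 February 2039.
  Appellate Stay Credit: +126 days → 4 July 2039.
Terminal disclaimer: VP-222576 expires on the earlier of 11 January 2041 and 4 July 2039.

July 4, 2039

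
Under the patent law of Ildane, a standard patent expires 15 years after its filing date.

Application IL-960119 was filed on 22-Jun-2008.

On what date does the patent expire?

Filing date + 15 years → 22 June 2023.

2023-06-22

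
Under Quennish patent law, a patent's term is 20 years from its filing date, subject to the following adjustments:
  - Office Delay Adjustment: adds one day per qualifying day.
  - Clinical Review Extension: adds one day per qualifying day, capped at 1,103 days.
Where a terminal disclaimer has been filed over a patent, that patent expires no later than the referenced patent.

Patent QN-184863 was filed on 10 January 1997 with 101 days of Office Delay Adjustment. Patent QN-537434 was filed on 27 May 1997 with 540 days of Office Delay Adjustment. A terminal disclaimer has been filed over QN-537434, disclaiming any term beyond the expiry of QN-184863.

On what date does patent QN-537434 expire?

2017-04-21

Natural term of QN-537434:
  Base: filing + 20 years → 27 May 2017.
  Office Delay Adjustment: +540 days → 18 November 2018.
Expiry of referenced patent QN-184863:
  Base: filing + 20 years → 10 January 2017.
  Office Delay Adjustment: +101 days → 21 April 2017.
Terminal disclaimer: QN-537434 expires on the earlier of 18 November 2018 and 21 April 2017.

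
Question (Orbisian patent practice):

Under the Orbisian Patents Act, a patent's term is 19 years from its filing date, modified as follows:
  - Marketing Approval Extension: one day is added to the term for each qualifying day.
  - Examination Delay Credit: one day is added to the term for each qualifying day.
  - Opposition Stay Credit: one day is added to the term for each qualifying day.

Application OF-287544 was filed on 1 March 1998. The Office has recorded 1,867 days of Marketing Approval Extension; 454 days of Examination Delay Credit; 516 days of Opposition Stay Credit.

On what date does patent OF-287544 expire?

Base term: filing date + 19 years → 1 March 2017.
Marketing Approval Extension: +1867 days → 11 April 2022.
Examination Delay Credit: +454 days → 9 July 2023.
Opposition Stay Credit: +516 days → 6 December 2024.

December 6, 2024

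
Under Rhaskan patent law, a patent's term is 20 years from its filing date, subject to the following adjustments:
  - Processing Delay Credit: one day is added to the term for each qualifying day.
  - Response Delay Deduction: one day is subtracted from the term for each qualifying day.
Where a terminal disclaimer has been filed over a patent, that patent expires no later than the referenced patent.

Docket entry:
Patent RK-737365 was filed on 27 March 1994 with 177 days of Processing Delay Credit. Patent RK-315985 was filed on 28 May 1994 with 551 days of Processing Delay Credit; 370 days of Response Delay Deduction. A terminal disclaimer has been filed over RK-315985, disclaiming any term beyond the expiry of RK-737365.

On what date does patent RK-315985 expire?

Natural term of RK-315985:
  Base: filing + 20 years → 28 May 2014.
  Processing Delay Credit: +551 days → 30 November 2015.
  Response Delay Deduction: −370 days → 25 November 2014.
Expiry of referenced patent RK-737365:
  Base: filing + 20 years → 27 March 2014.
  Processing Delay Credit: +177 days → 20 September 2014.
Terminal disclaimer: RK-315985 expires on the earlier of 25 November 2014 and 20 September 2014.

September 20, 2014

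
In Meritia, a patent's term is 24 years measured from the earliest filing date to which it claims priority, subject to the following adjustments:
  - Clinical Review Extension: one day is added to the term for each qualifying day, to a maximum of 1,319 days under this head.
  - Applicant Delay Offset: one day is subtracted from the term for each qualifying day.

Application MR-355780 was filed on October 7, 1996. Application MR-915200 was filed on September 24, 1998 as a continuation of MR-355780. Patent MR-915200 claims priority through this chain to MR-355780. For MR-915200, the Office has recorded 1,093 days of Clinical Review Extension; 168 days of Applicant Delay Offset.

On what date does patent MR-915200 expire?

Earliest priority filing: 7 October 1996.
Base term: 7 October 1996 + 24 years → 7 October 2020.
Clinical Review Extension: 1093 days (within the 1319-day cap) → +1093 days → 5 October 2023.
Applicant Delay Offset: −168 days → 20 April 2023.

April 20, 2023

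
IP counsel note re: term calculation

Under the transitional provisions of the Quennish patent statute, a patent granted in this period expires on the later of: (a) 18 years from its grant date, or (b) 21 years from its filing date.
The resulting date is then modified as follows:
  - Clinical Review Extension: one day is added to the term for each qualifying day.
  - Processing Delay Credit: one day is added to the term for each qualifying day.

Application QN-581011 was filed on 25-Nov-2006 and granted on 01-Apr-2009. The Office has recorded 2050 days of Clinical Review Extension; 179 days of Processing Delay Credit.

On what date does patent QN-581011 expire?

January 1, 2034

(a) grant + 18 years → 1 April 2027.
(b) filing + 21 years → 25 November 2027.
Later of the two: 25 November 2027.
Clinical Review Extension: +2050 days → 6 July 2033.
Processing Delay Credit: +179 days → 1 January 2034.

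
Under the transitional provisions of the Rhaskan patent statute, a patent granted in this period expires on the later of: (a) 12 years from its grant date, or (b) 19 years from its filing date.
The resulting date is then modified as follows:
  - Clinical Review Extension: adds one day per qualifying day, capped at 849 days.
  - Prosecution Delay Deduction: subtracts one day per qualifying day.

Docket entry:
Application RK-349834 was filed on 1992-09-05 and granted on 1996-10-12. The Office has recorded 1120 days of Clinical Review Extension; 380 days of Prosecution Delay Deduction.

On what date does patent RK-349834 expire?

(a) grant + 12 years → 12 October 2008.
(b) filing + 19 years → 5 September 2011.
Later of the two: 5 September 2011.
Clinical Review Extension: 1120 days claimed exceeds the 849-day cap, so +849 days → 1 January 2014.
Prosecution Delay Deduction: −380 days → 17 December 2012.

December 17, 2012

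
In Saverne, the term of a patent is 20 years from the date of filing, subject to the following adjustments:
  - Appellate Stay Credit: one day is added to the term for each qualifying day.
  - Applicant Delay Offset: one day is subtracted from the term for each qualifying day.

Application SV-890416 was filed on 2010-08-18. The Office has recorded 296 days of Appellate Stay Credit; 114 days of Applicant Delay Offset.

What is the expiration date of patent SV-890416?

Base term: filing date + 20 years → 18 August 2030.
Appellate Stay Credit: +296 days → 10 June 2031.
Applicant Delay Offset: −114 days → 16 February 2031.

February 16, 2031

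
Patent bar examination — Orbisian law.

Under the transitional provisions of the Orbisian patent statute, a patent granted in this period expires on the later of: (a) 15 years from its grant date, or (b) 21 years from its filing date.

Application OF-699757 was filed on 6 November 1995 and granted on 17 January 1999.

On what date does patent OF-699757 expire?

November 6, 2016

(a) grant + 15 years → 17 January 2014.
(b) filing + 21 years → 6 November 2016.
Later of the two: 6 November 2016.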